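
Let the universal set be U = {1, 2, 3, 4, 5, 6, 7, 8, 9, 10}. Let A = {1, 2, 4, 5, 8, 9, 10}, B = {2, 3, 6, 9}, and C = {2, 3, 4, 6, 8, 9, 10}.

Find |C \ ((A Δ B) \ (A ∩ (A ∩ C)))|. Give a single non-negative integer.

A Δ B = {1, 3, 4, 5, 6, 8, 10}
A ∩ C = {2, 4, 8, 9, 10}
A ∩ (A ∩ C) = {2, 4, 8, 9, 10}
(A Δ B) \ (A ∩ (A ∩ C)) = {1, 3, 5, 6}
C \ ((A Δ B) \ (A ∩ (A ∩ C))) = {2, 4, 8, 9, 10}
|C \ ((A Δ B) \ (A ∩ (A ∩ C)))| = 5

5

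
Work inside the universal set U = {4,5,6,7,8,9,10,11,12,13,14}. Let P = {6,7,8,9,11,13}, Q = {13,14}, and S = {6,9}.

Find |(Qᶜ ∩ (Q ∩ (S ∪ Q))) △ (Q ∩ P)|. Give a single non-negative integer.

1

Qᶜ = {4,5,6,7,8,9,10,11,12}
S ∪ Q = {6,9,13,14}
Q ∩ (S ∪ Q) = {13,14}
Qᶜ ∩ (Q ∩ (S ∪ Q)) = {}
Q ∩ P = {13}
(Qᶜ ∩ (Q ∩ (S ∪ Q))) △ (Q ∩ P) = {13}
|(Qᶜ ∩ (Q ∩ (S ∪ Q))) △ (Q ∩ P)| = 1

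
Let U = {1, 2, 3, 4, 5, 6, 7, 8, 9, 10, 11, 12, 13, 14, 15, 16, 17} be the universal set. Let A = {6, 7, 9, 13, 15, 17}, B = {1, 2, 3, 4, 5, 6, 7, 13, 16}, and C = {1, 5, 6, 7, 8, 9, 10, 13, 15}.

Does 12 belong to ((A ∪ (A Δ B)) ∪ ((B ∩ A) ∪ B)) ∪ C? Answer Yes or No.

12 ∉ A and 12 ∉ B, so 12 ∉ A Δ B
12 ∉ A and 12 ∉ (A Δ B), so 12 ∉ A ∪ (A Δ B)
12 ∉ B and 12 ∉ A, so 12 ∉ B ∩ A
12 ∉ (B ∩ A) and 12 ∉ B, so 12 ∉ (B ∩ A) ∪ B
12 ∉ (A ∪ (A Δ B)) and 12 ∉ ((B ∩ A) ∪ B), so 12 ∉ (A ∪ (A Δ B)) ∪ ((B ∩ A) ∪ B)
12 ∉ ((A ∪ (A Δ B)) ∪ ((B ∩ A) ∪ B)) and 12 ∉ C, so 12 ∉ ((A ∪ (A Δ B)) ∪ ((B ∩ A) ∪ B)) ∪ C

No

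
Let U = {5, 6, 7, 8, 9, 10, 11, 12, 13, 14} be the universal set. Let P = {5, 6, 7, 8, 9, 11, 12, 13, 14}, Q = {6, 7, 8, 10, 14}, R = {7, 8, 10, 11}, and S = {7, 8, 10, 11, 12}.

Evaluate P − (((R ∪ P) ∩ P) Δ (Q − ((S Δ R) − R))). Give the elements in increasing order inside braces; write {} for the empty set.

R ∪ P = {5, 6, 7, 8, 9, 10, 11, 12, 13, 14}
(R ∪ P) ∩ P = {5, 6, 7, 8, 9, 11, 12, 13, 14}
S Δ R = {12}
(S Δ R) − R = {12}
Q − ((S Δ R) − R) = {6, 7, 8, 10, 14}
((R ∪ P) ∩ P) Δ (Q − ((S Δ R) − R)) = {5, 9, 10, 11, 12, 13}
P − (((R ∪ P) ∩ P) Δ (Q − ((S Δ R) − R))) = {6, 7, 8, 14}

{6, 7, 8, 14}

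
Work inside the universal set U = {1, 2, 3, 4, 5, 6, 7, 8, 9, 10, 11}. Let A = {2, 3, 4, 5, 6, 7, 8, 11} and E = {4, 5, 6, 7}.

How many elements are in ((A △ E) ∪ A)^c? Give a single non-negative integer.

3

A △ E = {2, 3, 8, 11}
(A △ E) ∪ A = {2, 3, 4, 5, 6, 7, 8, 11}
((A △ E) ∪ A)^c = {1, 9, 10}
|((A △ E) ∪ A)^c| = 3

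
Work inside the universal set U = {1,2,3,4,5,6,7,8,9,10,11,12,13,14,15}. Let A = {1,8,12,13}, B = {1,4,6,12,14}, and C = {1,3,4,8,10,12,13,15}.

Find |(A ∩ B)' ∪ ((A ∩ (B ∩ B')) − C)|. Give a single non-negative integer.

A ∩ B = {1,12}
(A ∩ B)' = {2,3,4,5,6,7,8,9,10,11,13,14,15}
B' = {2,3,5,7,8,9,10,11,13,15}
B ∩ B' = {}
A ∩ (B ∩ B') = {}
(A ∩ (B ∩ B')) − C = {}
(A ∩ B)' ∪ ((A ∩ (B ∩ B')) − C) = {2,3,4,5,6,7,8,9,10,11,13,14,15}
|(A ∩ B)' ∪ ((A ∩ (B ∩ B')) − C)| = 13

13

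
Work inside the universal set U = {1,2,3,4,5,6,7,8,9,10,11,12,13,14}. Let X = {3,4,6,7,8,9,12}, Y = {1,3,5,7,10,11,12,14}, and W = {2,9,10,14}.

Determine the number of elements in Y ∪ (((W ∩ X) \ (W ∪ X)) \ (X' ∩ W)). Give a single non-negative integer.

W ∩ X = {9}
W ∪ X = {2,3,4,6,7,8,9,10,12,14}
(W ∩ X) \ (W ∪ X) = {}
X' = {1,2,5,10,11,13,14}
X' ∩ W = {2,10,14}
((W ∩ X) \ (W ∪ X)) \ (X' ∩ W) = {}
Y ∪ (((W ∩ X) \ (W ∪ X)) \ (X' ∩ W)) = {1,3,5,7,10,11,12,14}
|Y ∪ (((W ∩ X) \ (W ∪ X)) \ (X' ∩ W))| = 8

8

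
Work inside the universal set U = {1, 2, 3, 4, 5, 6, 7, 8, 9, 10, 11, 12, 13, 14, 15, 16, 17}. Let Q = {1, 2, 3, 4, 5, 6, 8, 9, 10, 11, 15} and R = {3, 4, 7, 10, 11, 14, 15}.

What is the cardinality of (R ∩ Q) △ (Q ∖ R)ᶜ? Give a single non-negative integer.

6

R ∩ Q = {3, 4, 10, 11, 15}
Q ∖ R = {1, 2, 5, 6, 8, 9}
(Q ∖ R)ᶜ = {3, 4, 7, 10, 11, 12, 13, 14, 15, 16, 17}
(R ∩ Q) △ (Q ∖ R)ᶜ = {7, 12, 13, 14, 16, 17}
|(R ∩ Q) △ (Q ∖ R)ᶜ| = 6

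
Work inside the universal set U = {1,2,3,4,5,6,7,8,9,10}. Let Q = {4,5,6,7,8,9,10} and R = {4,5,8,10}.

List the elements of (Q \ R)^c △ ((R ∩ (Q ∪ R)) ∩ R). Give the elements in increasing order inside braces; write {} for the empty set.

{1,2,3}

Q \ R = {6,7,9}
(Q \ R)^c = {1,2,3,4,5,8,10}
Q ∪ R = {4,5,6,7,8,9,10}
R ∩ (Q ∪ R) = {4,5,8,10}
(R ∩ (Q ∪ R)) ∩ R = {4,5,8,10}
(Q \ R)^c △ ((R ∩ (Q ∪ R)) ∩ R) = {1,2,3}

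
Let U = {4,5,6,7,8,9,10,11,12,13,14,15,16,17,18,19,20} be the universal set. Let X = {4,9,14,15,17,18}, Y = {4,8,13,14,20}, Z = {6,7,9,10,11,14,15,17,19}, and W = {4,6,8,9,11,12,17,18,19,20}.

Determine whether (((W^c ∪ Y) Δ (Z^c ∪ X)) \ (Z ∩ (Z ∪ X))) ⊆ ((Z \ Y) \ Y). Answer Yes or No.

No

W^c = {5,7,10,13,14,15,16}
W^c ∪ Y = {4,5,7,8,10,13,14,15,16,20}
Z^c = {4,5,8,12,13,16,18,20}
Z^c ∪ X = {4,5,8,9,12,13,14,15,16,17,18,20}
(W^c ∪ Y) Δ (Z^c ∪ X) = {7,9,10,12,17,18}
Z ∪ X = {4,6,7,9,10,11,14,15,17,18,19}
Z ∩ (Z ∪ X) = {6,7,9,10,11,14,15,17,19}
((W^c ∪ Y) Δ (Z^c ∪ X)) \ (Z ∩ (Z ∪ X)) = {12,18}
Z \ Y = {6,7,9,10,11,15,17,19}
(Z \ Y) \ Y = {6,7,9,10,11,15,17,19}
12 ∈ ((W^c ∪ Y) Δ (Z^c ∪ X)) \ (Z ∩ (Z ∪ X)) but 12 ∉ (Z \ Y) \ Y, so the inclusion fails.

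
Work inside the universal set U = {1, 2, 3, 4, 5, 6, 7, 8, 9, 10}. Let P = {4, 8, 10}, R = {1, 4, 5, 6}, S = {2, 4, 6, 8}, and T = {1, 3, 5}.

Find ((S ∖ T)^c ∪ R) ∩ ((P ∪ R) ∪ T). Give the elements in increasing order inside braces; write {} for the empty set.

{1, 3, 4, 5, 6, 10}

S ∖ T = {2, 4, 6, 8}
(S ∖ T)^c = {1, 3, 5, 7, 9, 10}
(S ∖ T)^c ∪ R = {1, 3, 4, 5, 6, 7, 9, 10}
P ∪ R = {1, 4, 5, 6, 8, 10}
(P ∪ R) ∪ T = {1, 3, 4, 5, 6, 8, 10}
((S ∖ T)^c ∪ R) ∩ ((P ∪ R) ∪ T) = {1, 3, 4, 5, 6, 10}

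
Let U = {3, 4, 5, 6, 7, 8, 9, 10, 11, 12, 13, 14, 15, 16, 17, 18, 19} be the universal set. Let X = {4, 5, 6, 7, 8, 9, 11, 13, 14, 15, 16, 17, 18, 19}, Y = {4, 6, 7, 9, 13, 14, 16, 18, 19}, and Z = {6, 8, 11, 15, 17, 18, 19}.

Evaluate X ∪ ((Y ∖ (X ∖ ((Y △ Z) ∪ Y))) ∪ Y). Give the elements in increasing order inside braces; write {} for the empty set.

Y △ Z = {4, 7, 8, 9, 11, 13, 14, 15, 16, 17}
(Y △ Z) ∪ Y = {4, 6, 7, 8, 9, 11, 13, 14, 15, 16, 17, 18, 19}
X ∖ ((Y △ Z) ∪ Y) = {5}
Y ∖ (X ∖ ((Y △ Z) ∪ Y)) = {4, 6, 7, 9, 13, 14, 16, 18, 19}
(Y ∖ (X ∖ ((Y △ Z) ∪ Y))) ∪ Y = {4, 6, 7, 9, 13, 14, 16, 18, 19}
X ∪ ((Y ∖ (X ∖ ((Y △ Z) ∪ Y))) ∪ Y) = {4, 5, 6, 7, 8, 9, 11, 13, 14, 15, 16, 17, 18, 19}

{4, 5, 6, 7, 8, 9, 11, 13, 14, 15, 16, 17, 18, 19}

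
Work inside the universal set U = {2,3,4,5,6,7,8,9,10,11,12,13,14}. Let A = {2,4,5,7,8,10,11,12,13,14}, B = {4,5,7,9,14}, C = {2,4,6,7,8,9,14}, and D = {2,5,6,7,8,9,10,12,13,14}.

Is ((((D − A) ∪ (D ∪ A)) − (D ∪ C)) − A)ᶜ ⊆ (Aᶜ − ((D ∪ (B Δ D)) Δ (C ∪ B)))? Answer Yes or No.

No

D − A = {6,9}
D ∪ A = {2,4,5,6,7,8,9,10,11,12,13,14}
(D − A) ∪ (D ∪ A) = {2,4,5,6,7,8,9,10,11,12,13,14}
D ∪ C = {2,4,5,6,7,8,9,10,12,13,14}
((D − A) ∪ (D ∪ A)) − (D ∪ C) = {11}
(((D − A) ∪ (D ∪ A)) − (D ∪ C)) − A = {}
((((D − A) ∪ (D ∪ A)) − (D ∪ C)) − A)ᶜ = {2,3,4,5,6,7,8,9,10,11,12,13,14}
Aᶜ = {3,6,9}
B Δ D = {2,4,6,8,10,12,13}
D ∪ (B Δ D) = {2,4,5,6,7,8,9,10,12,13,14}
C ∪ B = {2,4,5,6,7,8,9,14}
(D ∪ (B Δ D)) Δ (C ∪ B) = {10,12,13}
Aᶜ − ((D ∪ (B Δ D)) Δ (C ∪ B)) = {3,6,9}
2 ∈ ((((D − A) ∪ (D ∪ A)) − (D ∪ C)) − A)ᶜ but 2 ∉ Aᶜ − ((D ∪ (B Δ D)) Δ (C ∪ B)), so the inclusion fails.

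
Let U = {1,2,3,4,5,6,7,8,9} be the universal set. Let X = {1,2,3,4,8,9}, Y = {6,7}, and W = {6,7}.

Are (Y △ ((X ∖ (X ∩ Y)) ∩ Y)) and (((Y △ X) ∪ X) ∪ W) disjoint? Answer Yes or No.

No

X ∩ Y = {}
X ∖ (X ∩ Y) = {1,2,3,4,8,9}
(X ∖ (X ∩ Y)) ∩ Y = {}
Y △ ((X ∖ (X ∩ Y)) ∩ Y) = {6,7}
Y △ X = {1,2,3,4,6,7,8,9}
(Y △ X) ∪ X = {1,2,3,4,6,7,8,9}
((Y △ X) ∪ X) ∪ W = {1,2,3,4,6,7,8,9}
6 lies in both, so they are not disjoint.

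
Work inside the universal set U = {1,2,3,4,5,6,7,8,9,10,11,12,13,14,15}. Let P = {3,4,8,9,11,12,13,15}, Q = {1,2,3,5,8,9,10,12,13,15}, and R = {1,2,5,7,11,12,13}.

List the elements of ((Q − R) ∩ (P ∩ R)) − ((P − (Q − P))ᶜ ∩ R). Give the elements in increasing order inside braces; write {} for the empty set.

{}

Q − R = {3,8,9,10,15}
P ∩ R = {11,12,13}
(Q − R) ∩ (P ∩ R) = {}
Q − P = {1,2,5,10}
P − (Q − P) = {3,4,8,9,11,12,13,15}
(P − (Q − P))ᶜ = {1,2,5,6,7,10,14}
(P − (Q − P))ᶜ ∩ R = {1,2,5,7}
((Q − R) ∩ (P ∩ R)) − ((P − (Q − P))ᶜ ∩ R) = {}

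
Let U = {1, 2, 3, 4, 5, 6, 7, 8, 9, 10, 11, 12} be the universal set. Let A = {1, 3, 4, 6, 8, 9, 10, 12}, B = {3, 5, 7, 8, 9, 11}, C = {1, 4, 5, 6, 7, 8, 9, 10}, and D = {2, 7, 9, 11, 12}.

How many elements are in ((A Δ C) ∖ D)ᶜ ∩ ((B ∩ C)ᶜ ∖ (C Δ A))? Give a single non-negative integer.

6

A Δ C = {3, 5, 7, 12}
(A Δ C) ∖ D = {3, 5}
((A Δ C) ∖ D)ᶜ = {1, 2, 4, 6, 7, 8, 9, 10, 11, 12}
B ∩ C = {5, 7, 8, 9}
(B ∩ C)ᶜ = {1, 2, 3, 4, 6, 10, 11, 12}
C Δ A = {3, 5, 7, 12}
(B ∩ C)ᶜ ∖ (C Δ A) = {1, 2, 4, 6, 10, 11}
((A Δ C) ∖ D)ᶜ ∩ ((B ∩ C)ᶜ ∖ (C Δ A)) = {1, 2, 4, 6, 10, 11}
|((A Δ C) ∖ D)ᶜ ∩ ((B ∩ C)ᶜ ∖ (C Δ A))| = 6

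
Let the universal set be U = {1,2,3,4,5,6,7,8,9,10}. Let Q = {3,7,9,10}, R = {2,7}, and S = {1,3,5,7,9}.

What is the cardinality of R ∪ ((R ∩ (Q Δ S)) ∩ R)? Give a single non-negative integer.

Q Δ S = {1,5,10}
R ∩ (Q Δ S) = {}
(R ∩ (Q Δ S)) ∩ R = {}
R ∪ ((R ∩ (Q Δ S)) ∩ R) = {2,7}
|R ∪ ((R ∩ (Q Δ S)) ∩ R)| = 2

2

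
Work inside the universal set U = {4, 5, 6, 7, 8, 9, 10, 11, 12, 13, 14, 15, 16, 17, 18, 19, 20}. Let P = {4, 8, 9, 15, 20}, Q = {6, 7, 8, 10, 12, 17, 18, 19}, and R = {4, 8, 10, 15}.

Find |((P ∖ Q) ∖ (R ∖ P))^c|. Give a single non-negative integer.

13

P ∖ Q = {4, 9, 15, 20}
R ∖ P = {10}
(P ∖ Q) ∖ (R ∖ P) = {4, 9, 15, 20}
((P ∖ Q) ∖ (R ∖ P))^c = {5, 6, 7, 8, 10, 11, 12, 13, 14, 16, 17, 18, 19}
|((P ∖ Q) ∖ (R ∖ P))^c| = 13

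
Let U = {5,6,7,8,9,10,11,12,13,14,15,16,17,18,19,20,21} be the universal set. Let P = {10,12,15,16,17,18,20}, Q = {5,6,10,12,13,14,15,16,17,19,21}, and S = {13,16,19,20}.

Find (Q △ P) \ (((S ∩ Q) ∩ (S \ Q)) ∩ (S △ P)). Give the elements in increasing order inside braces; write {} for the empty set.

Q △ P = {5,6,13,14,18,19,20,21}
S ∩ Q = {13,16,19}
S \ Q = {20}
(S ∩ Q) ∩ (S \ Q) = {}
S △ P = {10,12,13,15,17,18,19}
((S ∩ Q) ∩ (S \ Q)) ∩ (S △ P) = {}
(Q △ P) \ (((S ∩ Q) ∩ (S \ Q)) ∩ (S △ P)) = {5,6,13,14,18,19,20,21}

{5,6,13,14,18,19,20,21}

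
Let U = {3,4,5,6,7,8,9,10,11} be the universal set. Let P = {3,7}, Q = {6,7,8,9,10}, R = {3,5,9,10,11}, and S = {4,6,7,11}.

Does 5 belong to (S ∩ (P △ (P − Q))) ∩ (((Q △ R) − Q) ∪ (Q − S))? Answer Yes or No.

5 ∉ P and 5 ∉ Q, so 5 ∉ P − Q
5 ∉ P and 5 ∉ (P − Q), so 5 ∉ P △ (P − Q)
5 ∉ S and 5 ∉ (P △ (P − Q)), so 5 ∉ S ∩ (P △ (P − Q))
5 ∉ Q and 5 ∈ R, so 5 ∈ Q △ R
5 ∈ (Q △ R) and 5 ∉ Q, so 5 ∈ (Q △ R) − Q
5 ∉ Q and 5 ∉ S, so 5 ∉ Q − S
5 ∈ ((Q △ R) − Q) and 5 ∉ (Q − S), so 5 ∈ ((Q △ R) − Q) ∪ (Q − S)
5 ∉ (S ∩ (P △ (P − Q))) and 5 ∈ (((Q △ R) − Q) ∪ (Q − S)), so 5 ∉ (S ∩ (P △ (P − Q))) ∩ (((Q △ R) − Q) ∪ (Q − S))

No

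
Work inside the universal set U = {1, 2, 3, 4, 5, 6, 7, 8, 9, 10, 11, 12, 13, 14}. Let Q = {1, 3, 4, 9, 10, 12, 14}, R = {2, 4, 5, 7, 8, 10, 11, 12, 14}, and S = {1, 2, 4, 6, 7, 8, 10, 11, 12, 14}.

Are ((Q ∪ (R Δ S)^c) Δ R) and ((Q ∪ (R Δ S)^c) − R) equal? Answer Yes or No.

No

R Δ S = {1, 5, 6}
(R Δ S)^c = {2, 3, 4, 7, 8, 9, 10, 11, 12, 13, 14}
Q ∪ (R Δ S)^c = {1, 2, 3, 4, 7, 8, 9, 10, 11, 12, 13, 14}
(Q ∪ (R Δ S)^c) Δ R = {1, 3, 5, 9, 13}
(Q ∪ (R Δ S)^c) − R = {1, 3, 9, 13}
5 ∈ (Q ∪ (R Δ S)^c) Δ R but 5 ∉ (Q ∪ (R Δ S)^c) − R, so they differ.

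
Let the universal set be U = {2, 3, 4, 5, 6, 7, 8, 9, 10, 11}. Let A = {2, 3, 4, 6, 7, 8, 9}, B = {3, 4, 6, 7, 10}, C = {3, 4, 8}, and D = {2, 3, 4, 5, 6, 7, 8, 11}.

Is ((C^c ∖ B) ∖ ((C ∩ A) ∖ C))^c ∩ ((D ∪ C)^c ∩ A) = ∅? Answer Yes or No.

Yes

C^c = {2, 5, 6, 7, 9, 10, 11}
C^c ∖ B = {2, 5, 9, 11}
C ∩ A = {3, 4, 8}
(C ∩ A) ∖ C = {}
(C^c ∖ B) ∖ ((C ∩ A) ∖ C) = {2, 5, 9, 11}
((C^c ∖ B) ∖ ((C ∩ A) ∖ C))^c = {3, 4, 6, 7, 8, 10}
D ∪ C = {2, 3, 4, 5, 6, 7, 8, 11}
(D ∪ C)^c = {9, 10}
(D ∪ C)^c ∩ A = {9}
{3, 4, 6, 7, 8, 10} and {9} share no elements.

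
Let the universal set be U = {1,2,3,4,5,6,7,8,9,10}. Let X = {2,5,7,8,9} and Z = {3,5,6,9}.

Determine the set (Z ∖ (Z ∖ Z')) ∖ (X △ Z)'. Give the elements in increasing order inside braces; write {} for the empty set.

{}

Z' = {1,2,4,7,8,10}
Z ∖ Z' = {3,5,6,9}
Z ∖ (Z ∖ Z') = {}
X △ Z = {2,3,6,7,8}
(X △ Z)' = {1,4,5,9,10}
(Z ∖ (Z ∖ Z')) ∖ (X △ Z)' = {}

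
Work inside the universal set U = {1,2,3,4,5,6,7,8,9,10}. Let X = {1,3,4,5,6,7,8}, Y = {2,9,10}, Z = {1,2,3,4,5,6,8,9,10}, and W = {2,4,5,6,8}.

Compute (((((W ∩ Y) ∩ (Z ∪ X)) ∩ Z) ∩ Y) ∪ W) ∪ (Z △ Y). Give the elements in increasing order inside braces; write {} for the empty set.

W ∩ Y = {2}
Z ∪ X = {1,2,3,4,5,6,7,8,9,10}
(W ∩ Y) ∩ (Z ∪ X) = {2}
((W ∩ Y) ∩ (Z ∪ X)) ∩ Z = {2}
(((W ∩ Y) ∩ (Z ∪ X)) ∩ Z) ∩ Y = {2}
((((W ∩ Y) ∩ (Z ∪ X)) ∩ Z) ∩ Y) ∪ W = {2,4,5,6,8}
Z △ Y = {1,3,4,5,6,8}
(((((W ∩ Y) ∩ (Z ∪ X)) ∩ Z) ∩ Y) ∪ W) ∪ (Z △ Y) = {1,2,3,4,5,6,8}

{1,2,3,4,5,6,8}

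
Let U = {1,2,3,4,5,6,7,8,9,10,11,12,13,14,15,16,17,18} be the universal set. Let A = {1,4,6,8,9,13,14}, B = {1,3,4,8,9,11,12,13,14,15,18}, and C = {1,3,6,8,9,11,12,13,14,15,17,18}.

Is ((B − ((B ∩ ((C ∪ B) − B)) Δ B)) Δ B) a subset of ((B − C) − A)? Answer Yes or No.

C ∪ B = {1,3,4,6,8,9,11,12,13,14,15,17,18}
(C ∪ B) − B = {6,17}
B ∩ ((C ∪ B) − B) = {}
(B ∩ ((C ∪ B) − B)) Δ B = {1,3,4,8,9,11,12,13,14,15,18}
B − ((B ∩ ((C ∪ B) − B)) Δ B) = {}
(B − ((B ∩ ((C ∪ B) − B)) Δ B)) Δ B = {1,3,4,8,9,11,12,13,14,15,18}
B − C = {4}
(B − C) − A = {}
1 ∈ (B − ((B ∩ ((C ∪ B) − B)) Δ B)) Δ B but 1 ∉ (B − C) − A, so the inclusion fails.

No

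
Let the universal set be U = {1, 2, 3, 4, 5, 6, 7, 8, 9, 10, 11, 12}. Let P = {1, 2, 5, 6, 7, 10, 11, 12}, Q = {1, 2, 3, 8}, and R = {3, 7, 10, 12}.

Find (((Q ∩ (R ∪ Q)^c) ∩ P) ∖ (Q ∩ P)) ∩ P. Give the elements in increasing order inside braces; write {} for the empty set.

{}

R ∪ Q = {1, 2, 3, 7, 8, 10, 12}
(R ∪ Q)^c = {4, 5, 6, 9, 11}
Q ∩ (R ∪ Q)^c = {}
(Q ∩ (R ∪ Q)^c) ∩ P = {}
Q ∩ P = {1, 2}
((Q ∩ (R ∪ Q)^c) ∩ P) ∖ (Q ∩ P) = {}
(((Q ∩ (R ∪ Q)^c) ∩ P) ∖ (Q ∩ P)) ∩ P = {}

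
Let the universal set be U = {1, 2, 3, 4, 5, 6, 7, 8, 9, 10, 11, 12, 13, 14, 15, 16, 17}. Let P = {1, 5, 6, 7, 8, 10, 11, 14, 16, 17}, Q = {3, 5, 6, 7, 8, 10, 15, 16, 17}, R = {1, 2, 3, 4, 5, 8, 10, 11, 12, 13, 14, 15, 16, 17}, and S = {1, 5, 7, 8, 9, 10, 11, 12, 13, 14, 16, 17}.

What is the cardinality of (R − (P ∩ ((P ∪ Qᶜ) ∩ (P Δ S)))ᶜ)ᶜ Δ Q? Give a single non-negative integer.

Qᶜ = {1, 2, 4, 9, 11, 12, 13, 14}
P ∪ Qᶜ = {1, 2, 4, 5, 6, 7, 8, 9, 10, 11, 12, 13, 14, 16, 17}
P Δ S = {6, 9, 12, 13}
(P ∪ Qᶜ) ∩ (P Δ S) = {6, 9, 12, 13}
P ∩ ((P ∪ Qᶜ) ∩ (P Δ S)) = {6}
(P ∩ ((P ∪ Qᶜ) ∩ (P Δ S)))ᶜ = {1, 2, 3, 4, 5, 7, 8, 9, 10, 11, 12, 13, 14, 15, 16, 17}
R − (P ∩ ((P ∪ Qᶜ) ∩ (P Δ S)))ᶜ = {}
(R − (P ∩ ((P ∪ Qᶜ) ∩ (P Δ S)))ᶜ)ᶜ = {1, 2, 3, 4, 5, 6, 7, 8, 9, 10, 11, 12, 13, 14, 15, 16, 17}
(R − (P ∩ ((P ∪ Qᶜ) ∩ (P Δ S)))ᶜ)ᶜ Δ Q = {1, 2, 4, 9, 11, 12, 13, 14}
|(R − (P ∩ ((P ∪ Qᶜ) ∩ (P Δ S)))ᶜ)ᶜ Δ Q| = 8

8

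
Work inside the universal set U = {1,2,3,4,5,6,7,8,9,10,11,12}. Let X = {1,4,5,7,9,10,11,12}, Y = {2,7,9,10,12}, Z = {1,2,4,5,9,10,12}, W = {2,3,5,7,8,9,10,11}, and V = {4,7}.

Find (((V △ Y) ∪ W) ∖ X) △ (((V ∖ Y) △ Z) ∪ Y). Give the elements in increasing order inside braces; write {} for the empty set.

V △ Y = {2,4,9,10,12}
(V △ Y) ∪ W = {2,3,4,5,7,8,9,10,11,12}
((V △ Y) ∪ W) ∖ X = {2,3,8}
V ∖ Y = {4}
(V ∖ Y) △ Z = {1,2,5,9,10,12}
((V ∖ Y) △ Z) ∪ Y = {1,2,5,7,9,10,12}
(((V △ Y) ∪ W) ∖ X) △ (((V ∖ Y) △ Z) ∪ Y) = {1,3,5,7,8,9,10,12}

{1,3,5,7,8,9,10,12}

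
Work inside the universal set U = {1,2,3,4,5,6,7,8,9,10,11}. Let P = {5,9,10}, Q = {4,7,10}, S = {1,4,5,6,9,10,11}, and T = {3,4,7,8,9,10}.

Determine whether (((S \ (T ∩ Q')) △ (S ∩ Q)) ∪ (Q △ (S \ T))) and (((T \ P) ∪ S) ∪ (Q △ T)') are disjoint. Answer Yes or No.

No

Q' = {1,2,3,5,6,8,9,11}
T ∩ Q' = {3,8,9}
S \ (T ∩ Q') = {1,4,5,6,10,11}
S ∩ Q = {4,10}
(S \ (T ∩ Q')) △ (S ∩ Q) = {1,5,6,11}
S \ T = {1,5,6,11}
Q △ (S \ T) = {1,4,5,6,7,10,11}
((S \ (T ∩ Q')) △ (S ∩ Q)) ∪ (Q △ (S \ T)) = {1,4,5,6,7,10,11}
T \ P = {3,4,7,8}
(T \ P) ∪ S = {1,3,4,5,6,7,8,9,10,11}
Q △ T = {3,8,9}
(Q △ T)' = {1,2,4,5,6,7,10,11}
((T \ P) ∪ S) ∪ (Q △ T)' = {1,2,3,4,5,6,7,8,9,10,11}
1 lies in both, so they are not disjoint.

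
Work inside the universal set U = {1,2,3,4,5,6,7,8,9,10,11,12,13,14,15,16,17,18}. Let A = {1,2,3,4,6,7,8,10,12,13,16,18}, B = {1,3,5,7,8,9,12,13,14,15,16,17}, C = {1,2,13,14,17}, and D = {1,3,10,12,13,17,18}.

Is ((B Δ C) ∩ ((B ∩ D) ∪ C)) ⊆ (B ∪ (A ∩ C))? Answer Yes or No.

Yes

B Δ C = {2,3,5,7,8,9,12,15,16}
B ∩ D = {1,3,12,13,17}
(B ∩ D) ∪ C = {1,2,3,12,13,14,17}
(B Δ C) ∩ ((B ∩ D) ∪ C) = {2,3,12}
A ∩ C = {1,2,13}
B ∪ (A ∩ C) = {1,2,3,5,7,8,9,12,13,14,15,16,17}
Every element of {2,3,12} is in {1,2,3,5,7,8,9,12,13,14,15,16,17}, so (B Δ C) ∩ ((B ∩ D) ∪ C) ⊆ B ∪ (A ∩ C).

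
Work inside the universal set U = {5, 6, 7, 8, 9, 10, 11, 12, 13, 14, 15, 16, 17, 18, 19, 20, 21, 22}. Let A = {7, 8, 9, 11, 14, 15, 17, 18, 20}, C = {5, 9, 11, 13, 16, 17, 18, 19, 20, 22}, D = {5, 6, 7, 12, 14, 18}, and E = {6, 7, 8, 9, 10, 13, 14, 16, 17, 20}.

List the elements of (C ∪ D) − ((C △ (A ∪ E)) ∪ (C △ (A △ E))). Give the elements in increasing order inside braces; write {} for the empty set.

{11, 12, 13, 16, 18}

C ∪ D = {5, 6, 7, 9, 11, 12, 13, 14, 16, 17, 18, 19, 20, 22}
A ∪ E = {6, 7, 8, 9, 10, 11, 13, 14, 15, 16, 17, 18, 20}
C △ (A ∪ E) = {5, 6, 7, 8, 10, 14, 15, 19, 22}
A △ E = {6, 10, 11, 13, 15, 16, 18}
C △ (A △ E) = {5, 6, 9, 10, 15, 17, 19, 20, 22}
(C △ (A ∪ E)) ∪ (C △ (A △ E)) = {5, 6, 7, 8, 9, 10, 14, 15, 17, 19, 20, 22}
(C ∪ D) − ((C △ (A ∪ E)) ∪ (C △ (A △ E))) = {11, 12, 13, 16, 18}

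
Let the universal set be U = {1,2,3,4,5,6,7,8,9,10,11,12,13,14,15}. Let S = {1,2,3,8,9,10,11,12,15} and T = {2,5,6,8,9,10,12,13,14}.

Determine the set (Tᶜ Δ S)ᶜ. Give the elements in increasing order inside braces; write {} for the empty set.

{1,3,5,6,11,13,14,15}

Tᶜ = {1,3,4,7,11,15}
Tᶜ Δ S = {2,4,7,8,9,10,12}
(Tᶜ Δ S)ᶜ = {1,3,5,6,11,13,14,15}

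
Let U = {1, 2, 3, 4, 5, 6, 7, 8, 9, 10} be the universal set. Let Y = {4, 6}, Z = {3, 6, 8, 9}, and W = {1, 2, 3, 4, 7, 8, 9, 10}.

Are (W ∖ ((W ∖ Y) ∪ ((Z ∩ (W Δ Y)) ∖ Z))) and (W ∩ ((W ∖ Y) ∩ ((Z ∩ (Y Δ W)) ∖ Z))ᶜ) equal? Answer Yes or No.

No

W ∖ Y = {1, 2, 3, 7, 8, 9, 10}
W Δ Y = {1, 2, 3, 6, 7, 8, 9, 10}
Z ∩ (W Δ Y) = {3, 6, 8, 9}
(Z ∩ (W Δ Y)) ∖ Z = {}
(W ∖ Y) ∪ ((Z ∩ (W Δ Y)) ∖ Z) = {1, 2, 3, 7, 8, 9, 10}
W ∖ ((W ∖ Y) ∪ ((Z ∩ (W Δ Y)) ∖ Z)) = {4}
Y Δ W = {1, 2, 3, 6, 7, 8, 9, 10}
Z ∩ (Y Δ W) = {3, 6, 8, 9}
(Z ∩ (Y Δ W)) ∖ Z = {}
(W ∖ Y) ∩ ((Z ∩ (Y Δ W)) ∖ Z) = {}
((W ∖ Y) ∩ ((Z ∩ (Y Δ W)) ∖ Z))ᶜ = {1, 2, 3, 4, 5, 6, 7, 8, 9, 10}
W ∩ ((W ∖ Y) ∩ ((Z ∩ (Y Δ W)) ∖ Z))ᶜ = {1, 2, 3, 4, 7, 8, 9, 10}
1 ∈ W ∩ ((W ∖ Y) ∩ ((Z ∩ (Y Δ W)) ∖ Z))ᶜ but 1 ∉ W ∖ ((W ∖ Y) ∪ ((Z ∩ (W Δ Y)) ∖ Z)), so they differ.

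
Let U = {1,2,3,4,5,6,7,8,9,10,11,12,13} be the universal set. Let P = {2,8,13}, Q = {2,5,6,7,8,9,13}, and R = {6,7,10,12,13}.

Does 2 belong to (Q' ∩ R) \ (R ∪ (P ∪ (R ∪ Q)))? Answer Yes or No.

2 ∈ Q, so 2 ∉ Q'
2 ∉ Q' and 2 ∉ R, so 2 ∉ Q' ∩ R
2 ∉ R and 2 ∈ Q, so 2 ∈ R ∪ Q
2 ∈ P and 2 ∈ (R ∪ Q), so 2 ∈ P ∪ (R ∪ Q)
2 ∉ R and 2 ∈ (P ∪ (R ∪ Q)), so 2 ∈ R ∪ (P ∪ (R ∪ Q))
2 ∉ (Q' ∩ R) and 2 ∈ (R ∪ (P ∪ (R ∪ Q))), so 2 ∉ (Q' ∩ R) \ (R ∪ (P ∪ (R ∪ Q)))

No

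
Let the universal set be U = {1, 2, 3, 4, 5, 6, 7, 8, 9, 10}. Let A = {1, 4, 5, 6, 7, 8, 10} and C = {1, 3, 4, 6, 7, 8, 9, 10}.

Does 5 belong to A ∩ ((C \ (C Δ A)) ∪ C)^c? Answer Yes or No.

Yes

5 ∉ C and 5 ∈ A, so 5 ∈ C Δ A
5 ∉ C and 5 ∈ (C Δ A), so 5 ∉ C \ (C Δ A)
5 ∉ (C \ (C Δ A)) and 5 ∉ C, so 5 ∉ (C \ (C Δ A)) ∪ C
5 ∈ ((C \ (C Δ A)) ∪ C)^c since 5 ∉ ((C \ (C Δ A)) ∪ C)
5 ∈ A and 5 ∈ ((C \ (C Δ A)) ∪ C)^c, so 5 ∈ A ∩ ((C \ (C Δ A)) ∪ C)^c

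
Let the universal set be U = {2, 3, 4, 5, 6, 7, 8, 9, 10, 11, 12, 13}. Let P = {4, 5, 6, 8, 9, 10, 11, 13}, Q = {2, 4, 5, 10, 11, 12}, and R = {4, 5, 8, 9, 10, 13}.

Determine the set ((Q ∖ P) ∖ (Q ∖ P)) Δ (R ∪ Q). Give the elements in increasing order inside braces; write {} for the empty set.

{2, 4, 5, 8, 9, 10, 11, 12, 13}

Q ∖ P = {2, 12}
(Q ∖ P) ∖ (Q ∖ P) = {}
R ∪ Q = {2, 4, 5, 8, 9, 10, 11, 12, 13}
((Q ∖ P) ∖ (Q ∖ P)) Δ (R ∪ Q) = {2, 4, 5, 8, 9, 10, 11, 12, 13}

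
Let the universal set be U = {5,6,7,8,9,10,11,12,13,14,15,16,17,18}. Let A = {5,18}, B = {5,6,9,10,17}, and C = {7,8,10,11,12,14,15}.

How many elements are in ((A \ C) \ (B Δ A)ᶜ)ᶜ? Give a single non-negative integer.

13

A \ C = {5,18}
B Δ A = {6,9,10,17,18}
(B Δ A)ᶜ = {5,7,8,11,12,13,14,15,16}
(A \ C) \ (B Δ A)ᶜ = {18}
((A \ C) \ (B Δ A)ᶜ)ᶜ = {5,6,7,8,9,10,11,12,13,14,15,16,17}
|((A \ C) \ (B Δ A)ᶜ)ᶜ| = 13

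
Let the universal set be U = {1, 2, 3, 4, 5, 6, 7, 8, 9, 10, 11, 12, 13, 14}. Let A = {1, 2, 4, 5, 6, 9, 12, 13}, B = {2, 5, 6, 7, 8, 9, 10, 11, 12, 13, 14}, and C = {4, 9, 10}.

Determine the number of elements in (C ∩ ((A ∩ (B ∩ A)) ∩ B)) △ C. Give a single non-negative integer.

2

B ∩ A = {2, 5, 6, 9, 12, 13}
A ∩ (B ∩ A) = {2, 5, 6, 9, 12, 13}
(A ∩ (B ∩ A)) ∩ B = {2, 5, 6, 9, 12, 13}
C ∩ ((A ∩ (B ∩ A)) ∩ B) = {9}
(C ∩ ((A ∩ (B ∩ A)) ∩ B)) △ C = {4, 10}
|(C ∩ ((A ∩ (B ∩ A)) ∩ B)) △ C| = 2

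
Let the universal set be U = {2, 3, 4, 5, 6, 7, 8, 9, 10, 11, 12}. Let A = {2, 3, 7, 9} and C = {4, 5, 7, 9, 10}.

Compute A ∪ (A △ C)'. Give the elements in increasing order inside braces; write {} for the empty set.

{2, 3, 6, 7, 8, 9, 11, 12}

A △ C = {2, 3, 4, 5, 10}
(A △ C)' = {6, 7, 8, 9, 11, 12}
A ∪ (A △ C)' = {2, 3, 6, 7, 8, 9, 11, 12}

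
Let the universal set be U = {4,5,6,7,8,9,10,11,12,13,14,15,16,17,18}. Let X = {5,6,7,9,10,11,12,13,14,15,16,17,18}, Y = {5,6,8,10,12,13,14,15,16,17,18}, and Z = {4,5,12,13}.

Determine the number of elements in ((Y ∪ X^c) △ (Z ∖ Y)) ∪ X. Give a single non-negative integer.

14

X^c = {4,8}
Y ∪ X^c = {4,5,6,8,10,12,13,14,15,16,17,18}
Z ∖ Y = {4}
(Y ∪ X^c) △ (Z ∖ Y) = {5,6,8,10,12,13,14,15,16,17,18}
((Y ∪ X^c) △ (Z ∖ Y)) ∪ X = {5,6,7,8,9,10,11,12,13,14,15,16,17,18}
|((Y ∪ X^c) △ (Z ∖ Y)) ∪ X| = 14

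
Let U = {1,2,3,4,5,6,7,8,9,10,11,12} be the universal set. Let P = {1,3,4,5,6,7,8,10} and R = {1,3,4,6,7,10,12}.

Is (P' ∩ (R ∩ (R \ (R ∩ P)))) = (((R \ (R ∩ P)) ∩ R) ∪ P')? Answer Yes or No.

P' = {2,9,11,12}
R ∩ P = {1,3,4,6,7,10}
R \ (R ∩ P) = {12}
R ∩ (R \ (R ∩ P)) = {12}
P' ∩ (R ∩ (R \ (R ∩ P))) = {12}
(R \ (R ∩ P)) ∩ R = {12}
((R \ (R ∩ P)) ∩ R) ∪ P' = {2,9,11,12}
2 ∈ ((R \ (R ∩ P)) ∩ R) ∪ P' but 2 ∉ P' ∩ (R ∩ (R \ (R ∩ P))), so they differ.

No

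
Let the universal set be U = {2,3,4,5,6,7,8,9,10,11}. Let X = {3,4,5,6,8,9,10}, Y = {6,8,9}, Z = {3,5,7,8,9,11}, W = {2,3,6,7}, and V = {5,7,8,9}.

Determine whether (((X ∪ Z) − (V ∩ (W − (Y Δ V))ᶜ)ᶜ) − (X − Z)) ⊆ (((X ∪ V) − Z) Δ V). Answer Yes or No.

X ∪ Z = {3,4,5,6,7,8,9,10,11}
Y Δ V = {5,6,7}
W − (Y Δ V) = {2,3}
(W − (Y Δ V))ᶜ = {4,5,6,7,8,9,10,11}
V ∩ (W − (Y Δ V))ᶜ = {5,7,8,9}
(V ∩ (W − (Y Δ V))ᶜ)ᶜ = {2,3,4,6,10,11}
(X ∪ Z) − (V ∩ (W − (Y Δ V))ᶜ)ᶜ = {5,7,8,9}
X − Z = {4,6,10}
((X ∪ Z) − (V ∩ (W − (Y Δ V))ᶜ)ᶜ) − (X − Z) = {5,7,8,9}
X ∪ V = {3,4,5,6,7,8,9,10}
(X ∪ V) − Z = {4,6,10}
((X ∪ V) − Z) Δ V = {4,5,6,7,8,9,10}
Every element of {5,7,8,9} is in {4,5,6,7,8,9,10}, so ((X ∪ Z) − (V ∩ (W − (Y Δ V))ᶜ)ᶜ) − (X − Z) ⊆ ((X ∪ V) − Z) Δ V.

Yes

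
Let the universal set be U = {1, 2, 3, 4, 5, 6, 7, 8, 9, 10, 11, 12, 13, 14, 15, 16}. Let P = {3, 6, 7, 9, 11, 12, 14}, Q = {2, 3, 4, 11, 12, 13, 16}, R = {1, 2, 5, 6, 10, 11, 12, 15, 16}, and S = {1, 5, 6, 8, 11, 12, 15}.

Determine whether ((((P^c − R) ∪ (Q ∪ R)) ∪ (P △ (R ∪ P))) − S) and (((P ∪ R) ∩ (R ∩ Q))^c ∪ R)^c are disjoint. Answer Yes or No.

P^c = {1, 2, 4, 5, 8, 10, 13, 15, 16}
P^c − R = {4, 8, 13}
Q ∪ R = {1, 2, 3, 4, 5, 6, 10, 11, 12, 13, 15, 16}
(P^c − R) ∪ (Q ∪ R) = {1, 2, 3, 4, 5, 6, 8, 10, 11, 12, 13, 15, 16}
R ∪ P = {1, 2, 3, 5, 6, 7, 9, 10, 11, 12, 14, 15, 16}
P △ (R ∪ P) = {1, 2, 5, 10, 15, 16}
((P^c − R) ∪ (Q ∪ R)) ∪ (P △ (R ∪ P)) = {1, 2, 3, 4, 5, 6, 8, 10, 11, 12, 13, 15, 16}
(((P^c − R) ∪ (Q ∪ R)) ∪ (P △ (R ∪ P))) − S = {2, 3, 4, 10, 13, 16}
P ∪ R = {1, 2, 3, 5, 6, 7, 9, 10, 11, 12, 14, 15, 16}
R ∩ Q = {2, 11, 12, 16}
(P ∪ R) ∩ (R ∩ Q) = {2, 11, 12, 16}
((P ∪ R) ∩ (R ∩ Q))^c = {1, 3, 4, 5, 6, 7, 8, 9, 10, 13, 14, 15}
((P ∪ R) ∩ (R ∩ Q))^c ∪ R = {1, 2, 3, 4, 5, 6, 7, 8, 9, 10, 11, 12, 13, 14, 15, 16}
(((P ∪ R) ∩ (R ∩ Q))^c ∪ R)^c = {}
{2, 3, 4, 10, 13, 16} and {} share no elements.

Yes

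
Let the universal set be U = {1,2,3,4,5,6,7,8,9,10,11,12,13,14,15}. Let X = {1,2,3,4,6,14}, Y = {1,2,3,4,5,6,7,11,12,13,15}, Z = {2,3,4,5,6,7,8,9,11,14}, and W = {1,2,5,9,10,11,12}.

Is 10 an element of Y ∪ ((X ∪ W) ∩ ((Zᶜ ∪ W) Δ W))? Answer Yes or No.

No

10 ∉ X and 10 ∈ W, so 10 ∈ X ∪ W
10 ∉ Z, so 10 ∈ Zᶜ
10 ∈ Zᶜ and 10 ∈ W, so 10 ∈ Zᶜ ∪ W
10 ∈ (Zᶜ ∪ W) and 10 ∈ W, so 10 ∉ (Zᶜ ∪ W) Δ W
10 ∈ (X ∪ W) and 10 ∉ ((Zᶜ ∪ W) Δ W), so 10 ∉ (X ∪ W) ∩ ((Zᶜ ∪ W) Δ W)
10 ∉ Y and 10 ∉ ((X ∪ W) ∩ ((Zᶜ ∪ W) Δ W)), so 10 ∉ Y ∪ ((X ∪ W) ∩ ((Zᶜ ∪ W) Δ W))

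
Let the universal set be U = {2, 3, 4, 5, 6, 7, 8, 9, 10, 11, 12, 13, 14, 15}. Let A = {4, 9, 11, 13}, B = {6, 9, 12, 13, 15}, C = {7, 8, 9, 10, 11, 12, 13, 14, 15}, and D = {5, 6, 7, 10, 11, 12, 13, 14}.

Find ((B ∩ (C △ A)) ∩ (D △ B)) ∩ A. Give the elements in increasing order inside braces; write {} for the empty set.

C △ A = {4, 7, 8, 10, 12, 14, 15}
B ∩ (C △ A) = {12, 15}
D △ B = {5, 7, 9, 10, 11, 14, 15}
(B ∩ (C △ A)) ∩ (D △ B) = {15}
((B ∩ (C △ A)) ∩ (D △ B)) ∩ A = {}

{}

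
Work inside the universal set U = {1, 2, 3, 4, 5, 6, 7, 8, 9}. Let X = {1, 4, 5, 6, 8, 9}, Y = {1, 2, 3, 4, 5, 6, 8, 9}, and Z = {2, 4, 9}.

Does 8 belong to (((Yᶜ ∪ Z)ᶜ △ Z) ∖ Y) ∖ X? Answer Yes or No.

8 ∈ Y, so 8 ∉ Yᶜ
8 ∉ Yᶜ and 8 ∉ Z, so 8 ∉ Yᶜ ∪ Z
8 ∈ (Yᶜ ∪ Z)ᶜ since 8 ∉ (Yᶜ ∪ Z)
8 ∈ (Yᶜ ∪ Z)ᶜ and 8 ∉ Z, so 8 ∈ (Yᶜ ∪ Z)ᶜ △ Z
8 ∈ ((Yᶜ ∪ Z)ᶜ △ Z) and 8 ∈ Y, so 8 ∉ ((Yᶜ ∪ Z)ᶜ △ Z) ∖ Y
8 ∉ (((Yᶜ ∪ Z)ᶜ △ Z) ∖ Y) and 8 ∈ X, so 8 ∉ (((Yᶜ ∪ Z)ᶜ △ Z) ∖ Y) ∖ X

No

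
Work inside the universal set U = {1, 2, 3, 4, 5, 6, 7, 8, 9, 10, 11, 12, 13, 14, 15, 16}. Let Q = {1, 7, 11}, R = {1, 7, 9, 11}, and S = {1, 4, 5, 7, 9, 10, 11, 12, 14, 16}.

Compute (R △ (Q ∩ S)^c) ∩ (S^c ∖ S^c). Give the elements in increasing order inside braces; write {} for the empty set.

{}

Q ∩ S = {1, 7, 11}
(Q ∩ S)^c = {2, 3, 4, 5, 6, 8, 9, 10, 12, 13, 14, 15, 16}
R △ (Q ∩ S)^c = {1, 2, 3, 4, 5, 6, 7, 8, 10, 11, 12, 13, 14, 15, 16}
S^c = {2, 3, 6, 8, 13, 15}
S^c ∖ S^c = {}
(R △ (Q ∩ S)^c) ∩ (S^c ∖ S^c) = {}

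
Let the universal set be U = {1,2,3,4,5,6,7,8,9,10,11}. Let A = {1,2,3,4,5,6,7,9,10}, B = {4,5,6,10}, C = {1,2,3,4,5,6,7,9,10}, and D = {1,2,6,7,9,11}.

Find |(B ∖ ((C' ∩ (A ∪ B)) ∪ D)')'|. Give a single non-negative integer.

C' = {8,11}
A ∪ B = {1,2,3,4,5,6,7,9,10}
C' ∩ (A ∪ B) = {}
(C' ∩ (A ∪ B)) ∪ D = {1,2,6,7,9,11}
((C' ∩ (A ∪ B)) ∪ D)' = {3,4,5,8,10}
B ∖ ((C' ∩ (A ∪ B)) ∪ D)' = {6}
(B ∖ ((C' ∩ (A ∪ B)) ∪ D)')' = {1,2,3,4,5,7,8,9,10,11}
|(B ∖ ((C' ∩ (A ∪ B)) ∪ D)')'| = 10

10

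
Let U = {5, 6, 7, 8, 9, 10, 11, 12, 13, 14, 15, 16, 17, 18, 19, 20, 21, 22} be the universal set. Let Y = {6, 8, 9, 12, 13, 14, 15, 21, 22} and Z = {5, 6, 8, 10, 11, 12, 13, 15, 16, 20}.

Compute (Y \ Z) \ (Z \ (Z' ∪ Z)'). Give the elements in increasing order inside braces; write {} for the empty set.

Y \ Z = {9, 14, 21, 22}
Z' = {7, 9, 14, 17, 18, 19, 21, 22}
Z' ∪ Z = {5, 6, 7, 8, 9, 10, 11, 12, 13, 14, 15, 16, 17, 18, 19, 20, 21, 22}
(Z' ∪ Z)' = {}
Z \ (Z' ∪ Z)' = {5, 6, 8, 10, 11, 12, 13, 15, 16, 20}
(Y \ Z) \ (Z \ (Z' ∪ Z)') = {9, 14, 21, 22}

{9, 14, 21, 22}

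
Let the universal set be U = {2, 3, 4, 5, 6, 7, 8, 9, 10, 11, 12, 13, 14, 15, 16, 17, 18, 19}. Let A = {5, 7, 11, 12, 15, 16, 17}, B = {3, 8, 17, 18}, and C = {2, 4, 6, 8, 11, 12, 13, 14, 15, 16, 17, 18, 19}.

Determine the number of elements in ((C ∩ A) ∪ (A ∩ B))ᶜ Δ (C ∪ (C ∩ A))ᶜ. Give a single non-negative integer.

C ∩ A = {11, 12, 15, 16, 17}
A ∩ B = {17}
(C ∩ A) ∪ (A ∩ B) = {11, 12, 15, 16, 17}
((C ∩ A) ∪ (A ∩ B))ᶜ = {2, 3, 4, 5, 6, 7, 8, 9, 10, 13, 14, 18, 19}
C ∪ (C ∩ A) = {2, 4, 6, 8, 11, 12, 13, 14, 15, 16, 17, 18, 19}
(C ∪ (C ∩ A))ᶜ = {3, 5, 7, 9, 10}
((C ∩ A) ∪ (A ∩ B))ᶜ Δ (C ∪ (C ∩ A))ᶜ = {2, 4, 6, 8, 13, 14, 18, 19}
|((C ∩ A) ∪ (A ∩ B))ᶜ Δ (C ∪ (C ∩ A))ᶜ| = 8

8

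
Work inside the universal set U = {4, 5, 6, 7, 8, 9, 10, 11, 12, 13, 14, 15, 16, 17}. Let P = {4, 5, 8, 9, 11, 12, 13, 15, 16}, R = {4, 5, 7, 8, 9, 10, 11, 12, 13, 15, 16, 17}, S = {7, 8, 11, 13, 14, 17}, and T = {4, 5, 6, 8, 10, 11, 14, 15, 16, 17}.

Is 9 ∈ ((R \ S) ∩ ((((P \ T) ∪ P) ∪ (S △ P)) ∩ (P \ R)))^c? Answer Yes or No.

9 ∈ R and 9 ∉ S, so 9 ∈ R \ S
9 ∈ P and 9 ∉ T, so 9 ∈ P \ T
9 ∈ (P \ T) and 9 ∈ P, so 9 ∈ (P \ T) ∪ P
9 ∉ S and 9 ∈ P, so 9 ∈ S △ P
9 ∈ ((P \ T) ∪ P) and 9 ∈ (S △ P), so 9 ∈ ((P \ T) ∪ P) ∪ (S △ P)
9 ∈ P and 9 ∈ R, so 9 ∉ P \ R
9 ∈ (((P \ T) ∪ P) ∪ (S △ P)) and 9 ∉ (P \ R), so 9 ∉ (((P \ T) ∪ P) ∪ (S △ P)) ∩ (P \ R)
9 ∈ (R \ S) and 9 ∉ ((((P \ T) ∪ P) ∪ (S △ P)) ∩ (P \ R)), so 9 ∉ (R \ S) ∩ ((((P \ T) ∪ P) ∪ (S △ P)) ∩ (P \ R))
9 ∈ ((R \ S) ∩ ((((P \ T) ∪ P) ∪ (S △ P)) ∩ (P \ R)))^c since 9 ∉ ((R \ S) ∩ ((((P \ T) ∪ P) ∪ (S △ P)) ∩ (P \ R)))

Yes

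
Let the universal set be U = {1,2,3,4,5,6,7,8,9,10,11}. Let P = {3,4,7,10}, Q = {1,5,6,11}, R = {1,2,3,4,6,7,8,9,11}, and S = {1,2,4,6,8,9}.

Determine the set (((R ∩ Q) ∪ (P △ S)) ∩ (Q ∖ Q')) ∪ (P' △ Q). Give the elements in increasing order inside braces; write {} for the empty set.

{1,2,6,8,9,11}

R ∩ Q = {1,6,11}
P △ S = {1,2,3,6,7,8,9,10}
(R ∩ Q) ∪ (P △ S) = {1,2,3,6,7,8,9,10,11}
Q' = {2,3,4,7,8,9,10}
Q ∖ Q' = {1,5,6,11}
((R ∩ Q) ∪ (P △ S)) ∩ (Q ∖ Q') = {1,6,11}
P' = {1,2,5,6,8,9,11}
P' △ Q = {2,8,9}
(((R ∩ Q) ∪ (P △ S)) ∩ (Q ∖ Q')) ∪ (P' △ Q) = {1,2,6,8,9,11}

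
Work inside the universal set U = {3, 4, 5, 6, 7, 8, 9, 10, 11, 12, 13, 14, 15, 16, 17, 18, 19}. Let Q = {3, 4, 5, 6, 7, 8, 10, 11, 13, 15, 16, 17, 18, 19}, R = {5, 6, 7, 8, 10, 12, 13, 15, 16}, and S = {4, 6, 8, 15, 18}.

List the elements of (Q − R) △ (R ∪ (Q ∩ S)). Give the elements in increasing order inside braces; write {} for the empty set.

Q − R = {3, 4, 11, 17, 18, 19}
Q ∩ S = {4, 6, 8, 15, 18}
R ∪ (Q ∩ S) = {4, 5, 6, 7, 8, 10, 12, 13, 15, 16, 18}
(Q − R) △ (R ∪ (Q ∩ S)) = {3, 5, 6, 7, 8, 10, 11, 12, 13, 15, 16, 17, 19}

{3, 5, 6, 7, 8, 10, 11, 12, 13, 15, 16, 17, 19}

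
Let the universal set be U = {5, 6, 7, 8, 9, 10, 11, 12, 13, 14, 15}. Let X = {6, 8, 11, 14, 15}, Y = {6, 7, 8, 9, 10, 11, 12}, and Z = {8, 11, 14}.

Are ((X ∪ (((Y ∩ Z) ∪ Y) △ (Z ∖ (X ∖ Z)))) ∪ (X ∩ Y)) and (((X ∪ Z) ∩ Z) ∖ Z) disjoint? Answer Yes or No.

Y ∩ Z = {8, 11}
(Y ∩ Z) ∪ Y = {6, 7, 8, 9, 10, 11, 12}
X ∖ Z = {6, 15}
Z ∖ (X ∖ Z) = {8, 11, 14}
((Y ∩ Z) ∪ Y) △ (Z ∖ (X ∖ Z)) = {6, 7, 9, 10, 12, 14}
X ∪ (((Y ∩ Z) ∪ Y) △ (Z ∖ (X ∖ Z))) = {6, 7, 8, 9, 10, 11, 12, 14, 15}
X ∩ Y = {6, 8, 11}
(X ∪ (((Y ∩ Z) ∪ Y) △ (Z ∖ (X ∖ Z)))) ∪ (X ∩ Y) = {6, 7, 8, 9, 10, 11, 12, 14, 15}
X ∪ Z = {6, 8, 11, 14, 15}
(X ∪ Z) ∩ Z = {8, 11, 14}
((X ∪ Z) ∩ Z) ∖ Z = {}
{6, 7, 8, 9, 10, 11, 12, 14, 15} and {} share no elements.

Yes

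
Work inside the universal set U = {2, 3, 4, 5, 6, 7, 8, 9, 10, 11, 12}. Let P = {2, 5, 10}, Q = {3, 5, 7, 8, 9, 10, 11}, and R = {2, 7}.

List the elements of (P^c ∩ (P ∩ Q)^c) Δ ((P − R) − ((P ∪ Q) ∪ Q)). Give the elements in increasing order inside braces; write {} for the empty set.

{3, 4, 6, 7, 8, 9, 11, 12}

P^c = {3, 4, 6, 7, 8, 9, 11, 12}
P ∩ Q = {5, 10}
(P ∩ Q)^c = {2, 3, 4, 6, 7, 8, 9, 11, 12}
P^c ∩ (P ∩ Q)^c = {3, 4, 6, 7, 8, 9, 11, 12}
P − R = {5, 10}
P ∪ Q = {2, 3, 5, 7, 8, 9, 10, 11}
(P ∪ Q) ∪ Q = {2, 3, 5, 7, 8, 9, 10, 11}
(P − R) − ((P ∪ Q) ∪ Q) = {}
(P^c ∩ (P ∩ Q)^c) Δ ((P − R) − ((P ∪ Q) ∪ Q)) = {3, 4, 6, 7, 8, 9, 11, 12}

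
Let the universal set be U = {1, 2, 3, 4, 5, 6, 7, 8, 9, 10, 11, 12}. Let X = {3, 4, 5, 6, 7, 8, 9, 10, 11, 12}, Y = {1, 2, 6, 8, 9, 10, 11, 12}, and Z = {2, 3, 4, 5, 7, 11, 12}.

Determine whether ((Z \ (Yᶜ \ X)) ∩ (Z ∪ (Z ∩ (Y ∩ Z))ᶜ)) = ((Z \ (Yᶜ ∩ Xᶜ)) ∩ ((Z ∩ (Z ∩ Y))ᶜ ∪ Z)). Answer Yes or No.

Yᶜ = {3, 4, 5, 7}
Yᶜ \ X = {}
Z \ (Yᶜ \ X) = {2, 3, 4, 5, 7, 11, 12}
Y ∩ Z = {2, 11, 12}
Z ∩ (Y ∩ Z) = {2, 11, 12}
(Z ∩ (Y ∩ Z))ᶜ = {1, 3, 4, 5, 6, 7, 8, 9, 10}
Z ∪ (Z ∩ (Y ∩ Z))ᶜ = {1, 2, 3, 4, 5, 6, 7, 8, 9, 10, 11, 12}
(Z \ (Yᶜ \ X)) ∩ (Z ∪ (Z ∩ (Y ∩ Z))ᶜ) = {2, 3, 4, 5, 7, 11, 12}
Xᶜ = {1, 2}
Yᶜ ∩ Xᶜ = {}
Z \ (Yᶜ ∩ Xᶜ) = {2, 3, 4, 5, 7, 11, 12}
Z ∩ Y = {2, 11, 12}
Z ∩ (Z ∩ Y) = {2, 11, 12}
(Z ∩ (Z ∩ Y))ᶜ = {1, 3, 4, 5, 6, 7, 8, 9, 10}
(Z ∩ (Z ∩ Y))ᶜ ∪ Z = {1, 2, 3, 4, 5, 6, 7, 8, 9, 10, 11, 12}
(Z \ (Yᶜ ∩ Xᶜ)) ∩ ((Z ∩ (Z ∩ Y))ᶜ ∪ Z) = {2, 3, 4, 5, 7, 11, 12}
Both equal {2, 3, 4, 5, 7, 11, 12}, so (Z \ (Yᶜ \ X)) ∩ (Z ∪ (Z ∩ (Y ∩ Z))ᶜ) = (Z \ (Yᶜ ∩ Xᶜ)) ∩ ((Z ∩ (Z ∩ Y))ᶜ ∪ Z).

Yes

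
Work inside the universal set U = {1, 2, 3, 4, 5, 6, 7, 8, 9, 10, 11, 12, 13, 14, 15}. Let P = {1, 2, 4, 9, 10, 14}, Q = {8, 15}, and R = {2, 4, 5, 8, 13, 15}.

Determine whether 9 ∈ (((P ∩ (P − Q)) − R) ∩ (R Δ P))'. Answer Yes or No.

9 ∈ P and 9 ∉ Q, so 9 ∈ P − Q
9 ∈ P and 9 ∈ (P − Q), so 9 ∈ P ∩ (P − Q)
9 ∈ (P ∩ (P − Q)) and 9 ∉ R, so 9 ∈ (P ∩ (P − Q)) − R
9 ∉ R and 9 ∈ P, so 9 ∈ R Δ P
9 ∈ ((P ∩ (P − Q)) − R) and 9 ∈ (R Δ P), so 9 ∈ ((P ∩ (P − Q)) − R) ∩ (R Δ P)
9 ∉ (((P ∩ (P − Q)) − R) ∩ (R Δ P))' since 9 ∈ (((P ∩ (P − Q)) − R) ∩ (R Δ P))

No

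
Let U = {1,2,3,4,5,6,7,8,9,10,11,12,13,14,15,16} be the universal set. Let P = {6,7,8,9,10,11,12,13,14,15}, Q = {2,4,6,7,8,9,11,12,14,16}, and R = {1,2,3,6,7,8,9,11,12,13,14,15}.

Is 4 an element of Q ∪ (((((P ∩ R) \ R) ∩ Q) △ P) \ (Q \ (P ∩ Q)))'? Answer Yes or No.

4 ∉ P and 4 ∉ R, so 4 ∉ P ∩ R
4 ∉ (P ∩ R) and 4 ∉ R, so 4 ∉ (P ∩ R) \ R
4 ∉ ((P ∩ R) \ R) and 4 ∈ Q, so 4 ∉ ((P ∩ R) \ R) ∩ Q
4 ∉ (((P ∩ R) \ R) ∩ Q) and 4 ∉ P, so 4 ∉ (((P ∩ R) \ R) ∩ Q) △ P
4 ∉ P and 4 ∈ Q, so 4 ∉ P ∩ Q
4 ∈ Q and 4 ∉ (P ∩ Q), so 4 ∈ Q \ (P ∩ Q)
4 ∉ ((((P ∩ R) \ R) ∩ Q) △ P) and 4 ∈ (Q \ (P ∩ Q)), so 4 ∉ ((((P ∩ R) \ R) ∩ Q) △ P) \ (Q \ (P ∩ Q))
4 ∈ (((((P ∩ R) \ R) ∩ Q) △ P) \ (Q \ (P ∩ Q)))' since 4 ∉ (((((P ∩ R) \ R) ∩ Q) △ P) \ (Q \ (P ∩ Q)))
4 ∈ Q and 4 ∈ (((((P ∩ R) \ R) ∩ Q) △ P) \ (Q \ (P ∩ Q)))', so 4 ∈ Q ∪ (((((P ∩ R) \ R) ∩ Q) △ P) \ (Q \ (P ∩ Q)))'

Yes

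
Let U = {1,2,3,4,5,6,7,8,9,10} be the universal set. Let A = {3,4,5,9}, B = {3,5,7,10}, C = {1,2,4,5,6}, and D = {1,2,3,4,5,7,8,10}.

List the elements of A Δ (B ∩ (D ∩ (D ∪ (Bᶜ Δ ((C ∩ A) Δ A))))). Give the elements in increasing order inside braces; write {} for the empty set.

Bᶜ = {1,2,4,6,8,9}
C ∩ A = {4,5}
(C ∩ A) Δ A = {3,9}
Bᶜ Δ ((C ∩ A) Δ A) = {1,2,3,4,6,8}
D ∪ (Bᶜ Δ ((C ∩ A) Δ A)) = {1,2,3,4,5,6,7,8,10}
D ∩ (D ∪ (Bᶜ Δ ((C ∩ A) Δ A))) = {1,2,3,4,5,7,8,10}
B ∩ (D ∩ (D ∪ (Bᶜ Δ ((C ∩ A) Δ A)))) = {3,5,7,10}
A Δ (B ∩ (D ∩ (D ∪ (Bᶜ Δ ((C ∩ A) Δ A))))) = {4,7,9,10}

{4,7,9,10}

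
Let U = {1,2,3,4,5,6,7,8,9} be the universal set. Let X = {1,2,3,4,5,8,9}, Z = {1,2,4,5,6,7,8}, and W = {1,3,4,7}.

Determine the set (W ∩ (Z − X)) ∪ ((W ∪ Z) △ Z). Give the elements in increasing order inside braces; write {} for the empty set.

Z − X = {6,7}
W ∩ (Z − X) = {7}
W ∪ Z = {1,2,3,4,5,6,7,8}
(W ∪ Z) △ Z = {3}
(W ∩ (Z − X)) ∪ ((W ∪ Z) △ Z) = {3,7}

{3,7}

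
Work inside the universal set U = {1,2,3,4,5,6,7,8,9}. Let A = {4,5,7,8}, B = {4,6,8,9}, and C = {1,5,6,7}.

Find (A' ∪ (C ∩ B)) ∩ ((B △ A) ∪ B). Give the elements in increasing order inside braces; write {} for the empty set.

{6,9}

A' = {1,2,3,6,9}
C ∩ B = {6}
A' ∪ (C ∩ B) = {1,2,3,6,9}
B △ A = {5,6,7,9}
(B △ A) ∪ B = {4,5,6,7,8,9}
(A' ∪ (C ∩ B)) ∩ ((B △ A) ∪ B) = {6,9}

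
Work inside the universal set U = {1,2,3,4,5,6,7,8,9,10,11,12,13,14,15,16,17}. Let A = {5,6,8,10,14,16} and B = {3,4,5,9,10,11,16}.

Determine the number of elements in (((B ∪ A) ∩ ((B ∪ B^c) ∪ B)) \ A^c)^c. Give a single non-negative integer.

B ∪ A = {3,4,5,6,8,9,10,11,14,16}
B^c = {1,2,6,7,8,12,13,14,15,17}
B ∪ B^c = {1,2,3,4,5,6,7,8,9,10,11,12,13,14,15,16,17}
(B ∪ B^c) ∪ B = {1,2,3,4,5,6,7,8,9,10,11,12,13,14,15,16,17}
(B ∪ A) ∩ ((B ∪ B^c) ∪ B) = {3,4,5,6,8,9,10,11,14,16}
A^c = {1,2,3,4,7,9,11,12,13,15,17}
((B ∪ A) ∩ ((B ∪ B^c) ∪ B)) \ A^c = {5,6,8,10,14,16}
(((B ∪ A) ∩ ((B ∪ B^c) ∪ B)) \ A^c)^c = {1,2,3,4,7,9,11,12,13,15,17}
|(((B ∪ A) ∩ ((B ∪ B^c) ∪ B)) \ A^c)^c| = 11

11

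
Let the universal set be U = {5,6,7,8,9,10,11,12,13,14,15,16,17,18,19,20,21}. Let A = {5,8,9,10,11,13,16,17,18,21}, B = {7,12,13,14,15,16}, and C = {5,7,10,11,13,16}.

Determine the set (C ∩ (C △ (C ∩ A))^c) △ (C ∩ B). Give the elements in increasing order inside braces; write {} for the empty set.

{5,7,10,11}

C ∩ A = {5,10,11,13,16}
C △ (C ∩ A) = {7}
(C △ (C ∩ A))^c = {5,6,8,9,10,11,12,13,14,15,16,17,18,19,20,21}
C ∩ (C △ (C ∩ A))^c = {5,10,11,13,16}
C ∩ B = {7,13,16}
(C ∩ (C △ (C ∩ A))^c) △ (C ∩ B) = {5,7,10,11}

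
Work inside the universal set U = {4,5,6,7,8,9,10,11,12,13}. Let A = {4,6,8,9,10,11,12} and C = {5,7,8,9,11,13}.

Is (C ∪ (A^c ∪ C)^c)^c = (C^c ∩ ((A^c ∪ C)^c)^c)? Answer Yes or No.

Yes

A^c = {5,7,13}
A^c ∪ C = {5,7,8,9,11,13}
(A^c ∪ C)^c = {4,6,10,12}
C ∪ (A^c ∪ C)^c = {4,5,6,7,8,9,10,11,12,13}
(C ∪ (A^c ∪ C)^c)^c = {}
C^c = {4,6,10,12}
((A^c ∪ C)^c)^c = {5,7,8,9,11,13}
C^c ∩ ((A^c ∪ C)^c)^c = {}
Both equal {}, so (C ∪ (A^c ∪ C)^c)^c = C^c ∩ ((A^c ∪ C)^c)^c.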